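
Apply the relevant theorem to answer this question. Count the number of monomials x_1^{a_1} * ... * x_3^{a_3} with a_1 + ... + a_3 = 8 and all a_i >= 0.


The number of degree-8 monomials in 3 variables is C(d+n-1, n-1).
= C(8+3-1, 3-1) = C(10, 2)
= 45

45


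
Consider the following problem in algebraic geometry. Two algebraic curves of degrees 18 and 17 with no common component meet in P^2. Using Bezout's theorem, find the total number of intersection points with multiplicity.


Bezout's theorem states the intersection count equals the product of degrees.
Intersection count = 18 * 17 = 306

306


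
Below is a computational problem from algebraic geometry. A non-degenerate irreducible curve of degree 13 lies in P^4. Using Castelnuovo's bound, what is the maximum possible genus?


Castelnuovo's bound: write d - 1 = m(r-1) + epsilon with 0 <= epsilon < r-1.
d - 1 = 13 - 1 = 12
r - 1 = 4 - 1 = 3
12 = 4*3 + 0, so m = 4, epsilon = 0
pi(d, r) = m(m-1)(r-1)/2 + m*epsilon
= 4*3*3/2 + 4*0
= 36/2 + 0
= 18 + 0 = 18

18


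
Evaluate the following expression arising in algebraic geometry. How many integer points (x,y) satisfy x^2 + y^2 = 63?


Systematically check integer values of x where x^2 <= 63.
For each valid x, check if 63 - x^2 is a perfect square.
Total integer solutions found: 0

0


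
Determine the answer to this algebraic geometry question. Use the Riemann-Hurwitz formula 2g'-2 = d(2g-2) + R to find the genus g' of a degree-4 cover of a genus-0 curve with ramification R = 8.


Riemann-Hurwitz formula: 2g' - 2 = d(2g - 2) + R
Given: d = 4, g = 0, R = 8
2g' - 2 = 4*(2*0 - 2) + 8
2g' - 2 = 4*(-2) + 8
2g' - 2 = -8 + 8 = 0
2g' = 2
g' = 1

1


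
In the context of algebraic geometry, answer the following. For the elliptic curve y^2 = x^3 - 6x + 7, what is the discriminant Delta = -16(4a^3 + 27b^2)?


Compute each component:
4a^3 = 4*(-6)^3 = 4*(-216) = -864
27b^2 = 27*7^2 = 27*49 = 1323
4a^3 + 27b^2 = -864 + 1323 = 459
Delta = -16*459 = -7344

-7344


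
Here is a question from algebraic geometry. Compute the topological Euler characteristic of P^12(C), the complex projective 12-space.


The complex projective space P^12 has one cell in each even real dimension 0, 2, ..., 24.
The cohomology groups are H^{2k}(P^12) = Z for k = 0,...,12, and 0 otherwise.
Euler characteristic = sum of Betti numbers = 1 per even-dimensional cohomology group.
chi(P^12) = 12 + 1 = 13

13


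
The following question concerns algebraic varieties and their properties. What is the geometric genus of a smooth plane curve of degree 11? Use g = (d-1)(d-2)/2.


Using the genus formula for smooth plane curves:
g = (d-1)(d-2)/2
g = (11-1)(11-2)/2
g = 10*9/2
g = 90/2 = 45

45


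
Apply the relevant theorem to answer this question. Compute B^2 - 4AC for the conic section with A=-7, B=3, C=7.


The discriminant of a conic Ax^2 + Bxy + Cy^2 + ... = 0 is B^2 - 4AC.
B^2 = 3^2 = 9
4AC = 4*(-7)*7 = -196
Discriminant = 9 + 196 = 205

205


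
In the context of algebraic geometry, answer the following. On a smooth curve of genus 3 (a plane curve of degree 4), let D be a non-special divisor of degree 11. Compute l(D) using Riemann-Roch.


First, compute the genus of a smooth plane curve of degree 4:
g = (d-1)(d-2)/2 = (4-1)(4-2)/2 = 3
For a non-special divisor D (i.e., h^1(D) = 0), Riemann-Roch gives:
l(D) = deg(D) - g + 1
Since deg(D) = 11 >= 2g - 1 = 5, D is non-special.
l(D) = 11 - 3 + 1 = 9

9


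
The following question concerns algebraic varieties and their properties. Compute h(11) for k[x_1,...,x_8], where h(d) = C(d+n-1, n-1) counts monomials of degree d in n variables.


The Hilbert function for the polynomial ring in 8 variables is:
h(d) = C(d+n-1, n-1)
h(11) = C(11+8-1, 8-1) = C(18, 7)
= 18! / (7! * 11!)
= 31824

31824


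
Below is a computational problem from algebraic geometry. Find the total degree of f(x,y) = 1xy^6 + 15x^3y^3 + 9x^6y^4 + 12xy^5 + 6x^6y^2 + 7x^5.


Examine each term for its total degree (sum of exponents).
  Term '1xy^6' has total degree 1+6 = 7.
  Term '15x^3y^3' has total degree 3+3 = 6.
  Term '9x^6y^4' has total degree 6+4 = 10.
  Term '12xy^5' has total degree 1+5 = 6.
  Term '6x^6y^2' has total degree 6+2 = 8.
  Term '7x^5' has total degree 5+0 = 5.
The maximum total degree among all terms is 10.

10


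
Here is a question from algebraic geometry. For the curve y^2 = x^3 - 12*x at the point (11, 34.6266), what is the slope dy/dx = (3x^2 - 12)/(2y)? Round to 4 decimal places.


Using implicit differentiation of y^2 = x^3 - 12*x:
2y * dy/dx = 3x^2 - 12
dy/dx = (3x^2 - 12)/(2y)
Numerator: 3*11^2 - 12 = 351
Denominator: 2*34.6266 = 69.2532
dy/dx = 351/69.2532 = 5.0684

5.0684


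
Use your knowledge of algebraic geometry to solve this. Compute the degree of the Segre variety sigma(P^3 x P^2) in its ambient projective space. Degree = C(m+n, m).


The degree of the Segre variety P^3 x P^2 is C(m+n, m).
= C(5, 3)
= 10

10


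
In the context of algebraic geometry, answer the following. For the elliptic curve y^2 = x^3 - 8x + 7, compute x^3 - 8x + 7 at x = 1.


Compute x^3 - 8x + 7 at x = 1:
x^3 = 1^3 = 1
(-8)*x = (-8)*1 = -8
Sum: 1 - 8 + 7 = 0

0


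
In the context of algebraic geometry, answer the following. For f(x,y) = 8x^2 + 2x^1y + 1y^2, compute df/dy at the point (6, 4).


df/dy = 2*x^1 + 2*1*y^1
At (6,4): 2*6^1 + 2*1*4^1
= 12 + 8
= 20

20


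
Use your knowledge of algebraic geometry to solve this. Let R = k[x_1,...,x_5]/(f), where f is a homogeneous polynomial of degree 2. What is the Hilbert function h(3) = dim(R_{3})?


For R = k[x_1,...,x_n]/(f) with f homogeneous of degree e:
The Hilbert series is (1 - t^e)/(1 - t)^n.
So h(d) = C(d+n-1, n-1) - C(d-e+n-1, n-1) for d >= e.
With n=5, e=2, d=3:
C(3+5-1, 5-1) = C(7, 4) = 35
C(3-2+5-1, 5-1) = C(5, 4) = 5
h(3) = 35 - 5 = 30

30


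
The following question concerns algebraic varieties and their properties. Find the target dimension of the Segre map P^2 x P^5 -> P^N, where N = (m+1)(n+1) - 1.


The Segre embedding maps P^m x P^n into P^N via
all products of coordinates from each factor.
N = (m+1)(n+1) - 1
N = (2+1)(5+1) - 1
N = 3*6 - 1
N = 18 - 1 = 17

17


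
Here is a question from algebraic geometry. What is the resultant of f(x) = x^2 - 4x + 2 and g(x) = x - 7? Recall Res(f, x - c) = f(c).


For Res(f, x - c), we evaluate f at x = c.
f(7) = 7^2 - 4*7 + 2
= 49 - 28 + 2
= 21 + 2 = 23
Res(f, g) = 23

23


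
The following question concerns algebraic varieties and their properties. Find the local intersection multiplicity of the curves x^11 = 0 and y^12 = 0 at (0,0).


The intersection multiplicity of V(x^a) and V(y^b) at the origin is:
I(O; V(x^11), V(y^12)) = dim_k(k[x,y]/(x^11, y^12))
A basis for k[x,y]/(x^11, y^12) is the set of monomials x^i * y^j
where 0 <= i < 11 and 0 <= j < 12.
The number of such monomials is 11 * 12 = 132

132


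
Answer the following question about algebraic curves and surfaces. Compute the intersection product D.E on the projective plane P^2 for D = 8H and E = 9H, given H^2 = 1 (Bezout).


Using bilinearity of the intersection pairing on the projective plane P^2:
(aH).(bH) = ab * (H.H)
We have H^2 = 1 (Bezout).
D.E = (8H).(9H) = 8*9*1
= 72*1
= 72

72


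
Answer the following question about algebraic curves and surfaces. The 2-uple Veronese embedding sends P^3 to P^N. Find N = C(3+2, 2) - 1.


The Veronese embedding v_d: P^n -> P^N maps each point to all
degree-d monomials in n+1 homogeneous coordinates.
N = C(n+d, d) - 1
N = C(3+2, 2) - 1
N = C(5, 2) - 1
C(5, 2) = 10
N = 10 - 1 = 9

9


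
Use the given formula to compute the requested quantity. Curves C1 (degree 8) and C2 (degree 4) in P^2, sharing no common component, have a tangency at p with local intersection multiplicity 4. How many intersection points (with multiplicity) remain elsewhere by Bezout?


By Bezout's theorem, the total intersection number is d1 * d2.
Total = 8 * 4 = 32
Intersection multiplicity at p = 4
Remaining intersections = 32 - 4 = 28

28


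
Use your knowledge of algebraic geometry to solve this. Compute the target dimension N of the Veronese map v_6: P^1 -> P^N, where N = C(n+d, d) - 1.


The Veronese embedding v_d: P^n -> P^N maps each point to all
degree-d monomials in n+1 homogeneous coordinates.
N = C(n+d, d) - 1
N = C(1+6, 6) - 1
N = C(7, 6) - 1
C(7, 6) = 7
N = 7 - 1 = 6

6


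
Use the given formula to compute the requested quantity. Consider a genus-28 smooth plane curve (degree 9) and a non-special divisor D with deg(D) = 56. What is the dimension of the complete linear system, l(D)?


First, compute the genus of a smooth plane curve of degree 9:
g = (d-1)(d-2)/2 = (9-1)(9-2)/2 = 28
For a non-special divisor D (i.e., h^1(D) = 0), Riemann-Roch gives:
l(D) = deg(D) - g + 1
Since deg(D) = 56 >= 2g - 1 = 55, D is non-special.
l(D) = 56 - 28 + 1 = 29

29


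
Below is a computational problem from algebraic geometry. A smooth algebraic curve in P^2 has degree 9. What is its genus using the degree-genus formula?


Using the genus formula for smooth plane curves:
g = (d-1)(d-2)/2
g = (9-1)(9-2)/2
g = 8*7/2
g = 56/2 = 28

28


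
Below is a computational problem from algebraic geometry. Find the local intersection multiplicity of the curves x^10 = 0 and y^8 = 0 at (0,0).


The intersection multiplicity of V(x^a) and V(y^b) at the origin is:
I(O; V(x^10), V(y^8)) = dim_k(k[x,y]/(x^10, y^8))
A basis for k[x,y]/(x^10, y^8) is the set of monomials x^i * y^j
where 0 <= i < 10 and 0 <= j < 8.
The number of such monomials is 10 * 8 = 80

80


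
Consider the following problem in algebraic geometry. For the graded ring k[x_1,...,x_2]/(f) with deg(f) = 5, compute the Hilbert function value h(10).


For R = k[x_1,...,x_n]/(f) with f homogeneous of degree e:
The Hilbert series is (1 - t^e)/(1 - t)^n.
So h(d) = C(d+n-1, n-1) - C(d-e+n-1, n-1) for d >= e.
With n=2, e=5, d=10:
C(10+2-1, 2-1) = C(11, 1) = 11
C(10-5+2-1, 2-1) = C(6, 1) = 6
h(10) = 11 - 6 = 5

5


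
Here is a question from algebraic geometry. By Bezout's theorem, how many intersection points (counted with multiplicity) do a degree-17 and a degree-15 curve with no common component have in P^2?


Bezout's theorem states the intersection count equals the product of degrees.
Intersection count = 17 * 15 = 255

255


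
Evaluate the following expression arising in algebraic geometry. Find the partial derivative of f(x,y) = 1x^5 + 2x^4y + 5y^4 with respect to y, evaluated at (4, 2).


df/dy = 2*x^4 + 4*5*y^3
At (4,2): 2*4^4 + 4*5*2^3
= 512 + 160
= 672

672


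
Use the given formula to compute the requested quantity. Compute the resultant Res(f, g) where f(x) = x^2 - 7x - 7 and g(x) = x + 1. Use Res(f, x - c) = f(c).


For Res(f, x - c), we evaluate f at x = c.
f(-1) = (-1)^2 - 7*(-1) - 7
= 1 + 7 - 7
= 8 - 7 = 1
Res(f, g) = 1

1


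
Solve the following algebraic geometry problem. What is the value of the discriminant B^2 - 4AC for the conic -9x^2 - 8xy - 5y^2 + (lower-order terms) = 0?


The discriminant of a conic Ax^2 + Bxy + Cy^2 + ... = 0 is B^2 - 4AC.
B^2 = (-8)^2 = 64
4AC = 4*(-9)*(-5) = 180
Discriminant = 64 - 180 = -116

-116


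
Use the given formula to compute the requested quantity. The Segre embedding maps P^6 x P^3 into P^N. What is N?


The Segre embedding maps P^m x P^n into P^N via
all products of coordinates from each factor.
N = (m+1)(n+1) - 1
N = (6+1)(3+1) - 1
N = 7*4 - 1
N = 28 - 1 = 27

27


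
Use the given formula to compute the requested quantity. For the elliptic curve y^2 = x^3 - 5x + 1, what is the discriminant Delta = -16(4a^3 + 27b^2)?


Compute each component:
4a^3 = 4*(-5)^3 = 4*(-125) = -500
27b^2 = 27*1^2 = 27*1 = 27
4a^3 + 27b^2 = -500 + 27 = -473
Delta = -16*(-473) = 7568

7568


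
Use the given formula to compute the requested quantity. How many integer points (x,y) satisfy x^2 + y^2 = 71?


Systematically check integer values of x where x^2 <= 71.
For each valid x, check if 71 - x^2 is a perfect square.
Total integer solutions found: 0

0


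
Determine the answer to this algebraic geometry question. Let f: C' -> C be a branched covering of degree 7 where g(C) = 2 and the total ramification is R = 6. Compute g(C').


Riemann-Hurwitz formula: 2g' - 2 = d(2g - 2) + R
Given: d = 7, g = 2, R = 6
2g' - 2 = 7*(2*2 - 2) + 6
2g' - 2 = 7*2 + 6
2g' - 2 = 14 + 6 = 20
2g' = 22
g' = 11

11


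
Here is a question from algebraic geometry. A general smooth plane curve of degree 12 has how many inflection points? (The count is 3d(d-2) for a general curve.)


For a general smooth plane curve C of degree d, the inflection points are
the intersection of C with its Hessian curve, which has degree 3(d-2).
By Bezout, the total intersection number is d * 3(d-2) = 12 * 30 = 360.
For a general curve every flex is ordinary, so each contributes
multiplicity 1 to C·Hess(C), and the number of distinct inflection
points is 3d(d-2).
Inflection points = 3*12*(12-2) = 3*12*10 = 360

360


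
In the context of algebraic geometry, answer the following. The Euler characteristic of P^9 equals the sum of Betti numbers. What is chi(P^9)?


The complex projective space P^9 has one cell in each even real dimension 0, 2, ..., 18.
The cohomology groups are H^{2k}(P^9) = Z for k = 0,...,9, and 0 otherwise.
Euler characteristic = sum of Betti numbers = 1 per even-dimensional cohomology group.
chi(P^9) = 9 + 1 = 10

10


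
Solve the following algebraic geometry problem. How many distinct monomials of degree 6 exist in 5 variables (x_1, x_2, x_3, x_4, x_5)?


The number of degree-6 monomials in 5 variables is C(d+n-1, n-1).
= C(6+5-1, 5-1) = C(10, 4)
= 210

210


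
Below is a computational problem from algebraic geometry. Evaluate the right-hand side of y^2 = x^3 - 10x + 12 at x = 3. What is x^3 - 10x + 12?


Compute x^3 - 10x + 12 at x = 3:
x^3 = 3^3 = 27
(-10)*x = (-10)*3 = -30
Sum: 27 - 30 + 12 = 9

9


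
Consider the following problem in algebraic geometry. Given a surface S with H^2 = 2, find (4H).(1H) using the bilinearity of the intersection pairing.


Using bilinearity of the intersection pairing on a surface S:
(aH).(bH) = ab * (H.H)
We have H^2 = 2.
D.E = (4H).(1H) = 4*1*2
= 4*2
= 8

8


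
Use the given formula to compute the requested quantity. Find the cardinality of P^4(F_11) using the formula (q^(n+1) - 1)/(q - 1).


P^4(F_11) has (q^(n+1) - 1)/(q - 1) points.
= 11^4 + 11^3 + 11^2 + 11^1 + 11^0
= 14641 + 1331 + 121 + 11 + 1
= 16105

16105


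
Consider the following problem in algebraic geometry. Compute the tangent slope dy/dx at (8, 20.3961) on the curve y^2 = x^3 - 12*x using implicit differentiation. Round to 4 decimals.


Using implicit differentiation of y^2 = x^3 - 12*x:
2y * dy/dx = 3x^2 - 12
dy/dx = (3x^2 - 12)/(2y)
Numerator: 3*8^2 - 12 = 180
Denominator: 2*20.3961 = 40.7922
dy/dx = 180/40.7922 = 4.4126

4.4126


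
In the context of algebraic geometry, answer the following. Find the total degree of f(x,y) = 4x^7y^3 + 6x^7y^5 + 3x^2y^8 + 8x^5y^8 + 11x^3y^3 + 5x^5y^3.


Examine each term for its total degree (sum of exponents).
  Term '4x^7y^3' has total degree 7+3 = 10.
  Term '6x^7y^5' has total degree 7+5 = 12.
  Term '3x^2y^8' has total degree 2+8 = 10.
  Term '8x^5y^8' has total degree 5+8 = 13.
  Term '11x^3y^3' has total degree 3+3 = 6.
  Term '5x^5y^3' has total degree 5+3 = 8.
The maximum total degree among all terms is 13.

13


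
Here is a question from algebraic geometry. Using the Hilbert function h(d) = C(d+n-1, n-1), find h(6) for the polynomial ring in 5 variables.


The Hilbert function for the polynomial ring in 5 variables is:
h(d) = C(d+n-1, n-1)
h(6) = C(6+5-1, 5-1) = C(10, 4)
= 10! / (4! * 6!)
= 210

210


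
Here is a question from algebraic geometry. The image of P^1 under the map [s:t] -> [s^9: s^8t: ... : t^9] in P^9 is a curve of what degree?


The rational normal curve in P^9 is the image of P^1 under the 9-uple Veronese.
A general hyperplane in P^9 pulls back to a degree-9 form on P^1, which has 9 zeros,
so the curve meets a general hyperplane in 9 points. Degree = 9.

9


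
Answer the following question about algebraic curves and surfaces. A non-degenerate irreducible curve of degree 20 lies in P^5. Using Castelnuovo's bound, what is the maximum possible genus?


Castelnuovo's bound: write d - 1 = m(r-1) + epsilon with 0 <= epsilon < r-1.
d - 1 = 20 - 1 = 19
r - 1 = 5 - 1 = 4
19 = 4*4 + 3, so m = 4, epsilon = 3
pi(d, r) = m(m-1)(r-1)/2 + m*epsilon
= 4*3*4/2 + 4*3
= 48/2 + 12
= 24 + 12 = 36

36


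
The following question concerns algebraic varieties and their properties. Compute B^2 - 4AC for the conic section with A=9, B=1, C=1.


The discriminant of a conic Ax^2 + Bxy + Cy^2 + ... = 0 is B^2 - 4AC.
B^2 = 1^2 = 1
4AC = 4*9*1 = 36
Discriminant = 1 - 36 = -35

-35


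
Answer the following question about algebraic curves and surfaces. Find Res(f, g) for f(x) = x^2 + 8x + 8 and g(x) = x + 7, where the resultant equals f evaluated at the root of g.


For Res(f, x - c), we evaluate f at x = c.
f(-7) = (-7)^2 + 8*(-7) + 8
= 49 - 56 + 8
= -7 + 8 = 1
Res(f, g) = 1

1


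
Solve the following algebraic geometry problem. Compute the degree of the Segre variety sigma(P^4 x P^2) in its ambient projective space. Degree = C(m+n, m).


The degree of the Segre variety P^4 x P^2 is C(m+n, m).
= C(6, 4)
= 15

15


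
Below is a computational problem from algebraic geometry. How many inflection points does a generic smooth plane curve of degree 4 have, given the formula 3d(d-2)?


For a general smooth plane curve C of degree d, the inflection points are
the intersection of C with its Hessian curve, which has degree 3(d-2).
By Bezout, the total intersection number is d * 3(d-2) = 4 * 6 = 24.
For a general curve every flex is ordinary, so each contributes
multiplicity 1 to C·Hess(C), and the number of distinct inflection
points is 3d(d-2).
Inflection points = 3*4*(4-2) = 3*4*2 = 24

24


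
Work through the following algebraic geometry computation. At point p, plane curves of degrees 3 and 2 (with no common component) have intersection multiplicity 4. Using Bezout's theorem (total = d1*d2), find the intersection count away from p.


By Bezout's theorem, the total intersection number is d1 * d2.
Total = 3 * 2 = 6
Intersection multiplicity at p = 4
Remaining intersections = 6 - 4 = 2

2


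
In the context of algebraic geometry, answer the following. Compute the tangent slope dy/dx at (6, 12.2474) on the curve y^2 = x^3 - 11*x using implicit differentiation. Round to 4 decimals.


Using implicit differentiation of y^2 = x^3 - 11*x:
2y * dy/dx = 3x^2 - 11
dy/dx = (3x^2 - 11)/(2y)
Numerator: 3*6^2 - 11 = 97
Denominator: 2*12.2474 = 24.4948
dy/dx = 97/24.4948 = 3.9600

3.9600


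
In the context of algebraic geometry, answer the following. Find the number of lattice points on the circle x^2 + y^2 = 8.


Systematically check integer values of x where x^2 <= 8.
For each valid x, check if 8 - x^2 is a perfect square.
x=2: 8 - 4 = 4, sqrt = 2 (valid)
Total integer solutions found: 4

4


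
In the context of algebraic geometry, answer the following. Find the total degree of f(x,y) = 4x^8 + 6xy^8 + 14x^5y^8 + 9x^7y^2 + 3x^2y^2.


Examine each term for its total degree (sum of exponents).
  Term '4x^8' has total degree 8+0 = 8.
  Term '6xy^8' has total degree 1+8 = 9.
  Term '14x^5y^8' has total degree 5+8 = 13.
  Term '9x^7y^2' has total degree 7+2 = 9.
  Term '3x^2y^2' has total degree 2+2 = 4.
The maximum total degree among all terms is 13.

13


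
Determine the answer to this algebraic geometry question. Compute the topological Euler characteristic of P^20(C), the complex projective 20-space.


The complex projective space P^20 has one cell in each even real dimension 0, 2, ..., 40.
The cohomology groups are H^{2k}(P^20) = Z for k = 0,...,20, and 0 otherwise.
Euler characteristic = sum of Betti numbers = 1 per even-dimensional cohomology group.
chi(P^20) = 20 + 1 = 21

21


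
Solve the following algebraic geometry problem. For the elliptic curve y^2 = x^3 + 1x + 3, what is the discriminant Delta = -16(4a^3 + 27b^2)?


Compute each component:
4a^3 = 4*1^3 = 4*1 = 4
27b^2 = 27*3^2 = 27*9 = 243
4a^3 + 27b^2 = 4 + 243 = 247
Delta = -16*247 = -3952

-3952


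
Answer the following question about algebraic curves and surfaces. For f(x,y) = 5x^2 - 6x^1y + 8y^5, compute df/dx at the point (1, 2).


df/dx = 2*5*x^1 + 1*(-6)*x^0*y
At (1,2): 2*5*1^1 + 1*(-6)*1^0*2
= 10 - 12
= -2

-2


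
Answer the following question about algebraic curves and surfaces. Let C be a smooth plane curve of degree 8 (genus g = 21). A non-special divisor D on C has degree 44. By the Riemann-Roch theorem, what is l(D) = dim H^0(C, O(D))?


First, compute the genus of a smooth plane curve of degree 8:
g = (d-1)(d-2)/2 = (8-1)(8-2)/2 = 21
For a non-special divisor D (i.e., h^1(D) = 0), Riemann-Roch gives:
l(D) = deg(D) - g + 1
Since deg(D) = 44 >= 2g - 1 = 41, D is non-special.
l(D) = 44 - 21 + 1 = 24

24


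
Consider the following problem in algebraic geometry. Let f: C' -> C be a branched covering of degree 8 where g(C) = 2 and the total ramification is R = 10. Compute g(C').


Riemann-Hurwitz formula: 2g' - 2 = d(2g - 2) + R
Given: d = 8, g = 2, R = 10
2g' - 2 = 8*(2*2 - 2) + 10
2g' - 2 = 8*2 + 10
2g' - 2 = 16 + 10 = 26
2g' = 28
g' = 14

14


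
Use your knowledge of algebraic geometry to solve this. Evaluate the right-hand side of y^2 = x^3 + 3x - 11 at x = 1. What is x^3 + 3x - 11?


Compute x^3 + 3x - 11 at x = 1:
x^3 = 1^3 = 1
3*x = 3*1 = 3
Sum: 1 + 3 - 11 = -7

-7


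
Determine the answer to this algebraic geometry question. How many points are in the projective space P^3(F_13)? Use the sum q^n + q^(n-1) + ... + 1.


P^3(F_13) has (q^(n+1) - 1)/(q - 1) points.
= 13^3 + 13^2 + 13^1 + 13^0
= 2197 + 169 + 13 + 1
= 2380

2380


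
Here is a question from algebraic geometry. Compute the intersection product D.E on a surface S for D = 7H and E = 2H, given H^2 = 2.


Using bilinearity of the intersection pairing on a surface S:
(aH).(bH) = ab * (H.H)
We have H^2 = 2.
D.E = (7H).(2H) = 7*2*2
= 14*2
= 28

28


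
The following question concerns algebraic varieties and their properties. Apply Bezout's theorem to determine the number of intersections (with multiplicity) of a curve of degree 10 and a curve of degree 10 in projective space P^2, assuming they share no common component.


Bezout's theorem states the intersection count equals the product of degrees.
Intersection count = 10 * 10 = 100

100


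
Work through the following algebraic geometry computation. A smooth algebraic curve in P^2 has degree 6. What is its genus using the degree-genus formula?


Using the genus formula for smooth plane curves:
g = (d-1)(d-2)/2
g = (6-1)(6-2)/2
g = 5*4/2
g = 20/2 = 10

10


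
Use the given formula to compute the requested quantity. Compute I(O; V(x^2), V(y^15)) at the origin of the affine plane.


The intersection multiplicity of V(x^a) and V(y^b) at the origin is:
I(O; V(x^2), V(y^15)) = dim_k(k[x,y]/(x^2, y^15))
A basis for k[x,y]/(x^2, y^15) is the set of monomials x^i * y^j
where 0 <= i < 2 and 0 <= j < 15.
The number of such monomials is 2 * 15 = 30

30


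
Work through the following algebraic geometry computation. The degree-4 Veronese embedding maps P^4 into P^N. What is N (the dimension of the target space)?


The Veronese embedding v_d: P^n -> P^N maps each point to all
degree-d monomials in n+1 homogeneous coordinates.
N = C(n+d, d) - 1
N = C(4+4, 4) - 1
N = C(8, 4) - 1
C(8, 4) = 70
N = 70 - 1 = 69

69


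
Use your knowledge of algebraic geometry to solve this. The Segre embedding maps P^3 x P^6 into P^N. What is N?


The Segre embedding maps P^m x P^n into P^N via
all products of coordinates from each factor.
N = (m+1)(n+1) - 1
N = (3+1)(6+1) - 1
N = 4*7 - 1
N = 28 - 1 = 27

27


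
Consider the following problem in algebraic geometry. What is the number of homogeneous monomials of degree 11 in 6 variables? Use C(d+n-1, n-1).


The number of degree-11 monomials in 6 variables is C(d+n-1, n-1).
= C(11+6-1, 6-1) = C(16, 5)
= 4368

4368


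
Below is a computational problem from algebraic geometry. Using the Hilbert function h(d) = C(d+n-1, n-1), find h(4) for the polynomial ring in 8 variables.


The Hilbert function for the polynomial ring in 8 variables is:
h(d) = C(d+n-1, n-1)
h(4) = C(4+8-1, 8-1) = C(11, 7)
= 11! / (7! * 4!)
= 330

330


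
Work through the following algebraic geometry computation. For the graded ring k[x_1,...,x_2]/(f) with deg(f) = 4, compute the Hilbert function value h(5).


For R = k[x_1,...,x_n]/(f) with f homogeneous of degree e:
The Hilbert series is (1 - t^e)/(1 - t)^n.
So h(d) = C(d+n-1, n-1) - C(d-e+n-1, n-1) for d >= e.
With n=2, e=4, d=5:
C(5+2-1, 2-1) = C(6, 1) = 6
C(5-4+2-1, 2-1) = C(2, 1) = 2
h(5) = 6 - 2 = 4

4


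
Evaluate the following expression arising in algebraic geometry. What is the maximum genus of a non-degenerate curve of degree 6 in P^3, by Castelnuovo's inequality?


Castelnuovo's bound: write d - 1 = m(r-1) + epsilon with 0 <= epsilon < r-1.
d - 1 = 6 - 1 = 5
r - 1 = 3 - 1 = 2
5 = 2*2 + 1, so m = 2, epsilon = 1
pi(d, r) = m(m-1)(r-1)/2 + m*epsilon
= 2*1*2/2 + 2*1
= 4/2 + 2
= 2 + 2 = 4

4


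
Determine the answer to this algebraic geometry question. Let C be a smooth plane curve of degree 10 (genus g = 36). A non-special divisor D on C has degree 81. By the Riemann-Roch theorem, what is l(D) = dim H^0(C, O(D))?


First, compute the genus of a smooth plane curve of degree 10:
g = (d-1)(d-2)/2 = (10-1)(10-2)/2 = 36
For a non-special divisor D (i.e., h^1(D) = 0), Riemann-Roch gives:
l(D) = deg(D) - g + 1
Since deg(D) = 81 >= 2g - 1 = 71, D is non-special.
l(D) = 81 - 36 + 1 = 46

46


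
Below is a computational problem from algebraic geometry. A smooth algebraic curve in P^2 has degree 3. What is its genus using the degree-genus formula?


Using the genus formula for smooth plane curves:
g = (d-1)(d-2)/2
g = (3-1)(3-2)/2
g = 2*1/2
g = 2/2 = 1

1


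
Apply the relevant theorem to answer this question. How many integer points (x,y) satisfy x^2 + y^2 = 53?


Systematically check integer values of x where x^2 <= 53.
For each valid x, check if 53 - x^2 is a perfect square.
x=2: 53 - 4 = 49, sqrt = 7 (valid)
x=7: 53 - 49 = 4, sqrt = 2 (valid)
Total integer solutions found: 8

8


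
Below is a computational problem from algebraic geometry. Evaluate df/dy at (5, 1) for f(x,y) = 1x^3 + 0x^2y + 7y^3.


df/dy = 0*x^2 + 3*7*y^2
At (5,1): 0*5^2 + 3*7*1^2
= 0 + 21
= 21

21


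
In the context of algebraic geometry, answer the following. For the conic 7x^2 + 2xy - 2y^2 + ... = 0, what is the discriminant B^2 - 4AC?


The discriminant of a conic Ax^2 + Bxy + Cy^2 + ... = 0 is B^2 - 4AC.
B^2 = 2^2 = 4
4AC = 4*7*(-2) = -56
Discriminant = 4 + 56 = 60

60


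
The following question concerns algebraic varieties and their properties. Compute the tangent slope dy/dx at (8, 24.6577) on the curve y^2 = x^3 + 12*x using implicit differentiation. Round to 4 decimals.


Using implicit differentiation of y^2 = x^3 + 12*x:
2y * dy/dx = 3x^2 + 12
dy/dx = (3x^2 + 12)/(2y)
Numerator: 3*8^2 + 12 = 204
Denominator: 2*24.6577 = 49.3154
dy/dx = 204/49.3154 = 4.1366

4.1366


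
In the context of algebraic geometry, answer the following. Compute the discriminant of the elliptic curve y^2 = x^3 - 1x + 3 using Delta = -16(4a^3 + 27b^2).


Compute each component:
4a^3 = 4*(-1)^3 = 4*(-1) = -4
27b^2 = 27*3^2 = 27*9 = 243
4a^3 + 27b^2 = -4 + 243 = 239
Delta = -16*239 = -3824

-3824


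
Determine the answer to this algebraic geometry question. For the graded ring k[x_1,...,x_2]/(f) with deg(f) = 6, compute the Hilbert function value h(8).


For R = k[x_1,...,x_n]/(f) with f homogeneous of degree e:
The Hilbert series is (1 - t^e)/(1 - t)^n.
So h(d) = C(d+n-1, n-1) - C(d-e+n-1, n-1) for d >= e.
With n=2, e=6, d=8:
C(8+2-1, 2-1) = C(9, 1) = 9
C(8-6+2-1, 2-1) = C(3, 1) = 3
h(8) = 9 - 3 = 6

6


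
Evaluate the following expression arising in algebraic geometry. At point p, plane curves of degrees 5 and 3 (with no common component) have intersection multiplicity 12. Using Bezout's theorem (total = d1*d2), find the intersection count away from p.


By Bezout's theorem, the total intersection number is d1 * d2.
Total = 5 * 3 = 15
Intersection multiplicity at p = 12
Remaining intersections = 15 - 12 = 3

3


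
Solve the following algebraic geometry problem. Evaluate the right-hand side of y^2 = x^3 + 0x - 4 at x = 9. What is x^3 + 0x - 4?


Compute x^3 + 0x - 4 at x = 9:
x^3 = 9^3 = 729
0*x = 0*9 = 0
Sum: 729 + 0 - 4 = 725

725


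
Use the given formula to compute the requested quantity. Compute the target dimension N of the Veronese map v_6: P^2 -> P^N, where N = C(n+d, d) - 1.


The Veronese embedding v_d: P^n -> P^N maps each point to all
degree-d monomials in n+1 homogeneous coordinates.
N = C(n+d, d) - 1
N = C(2+6, 6) - 1
N = C(8, 6) - 1
C(8, 6) = 28
N = 28 - 1 = 27

27


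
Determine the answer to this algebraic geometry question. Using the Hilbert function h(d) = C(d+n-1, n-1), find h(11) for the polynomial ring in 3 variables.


The Hilbert function for the polynomial ring in 3 variables is:
h(d) = C(d+n-1, n-1)
h(11) = C(11+3-1, 3-1) = C(13, 2)
= 13! / (2! * 11!)
= 78

78


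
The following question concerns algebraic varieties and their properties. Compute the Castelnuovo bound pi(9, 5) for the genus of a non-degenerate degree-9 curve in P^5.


Castelnuovo's bound: write d - 1 = m(r-1) + epsilon with 0 <= epsilon < r-1.
d - 1 = 9 - 1 = 8
r - 1 = 5 - 1 = 4
8 = 2*4 + 0, so m = 2, epsilon = 0
pi(d, r) = m(m-1)(r-1)/2 + m*epsilon
= 2*1*4/2 + 2*0
= 8/2 + 0
= 4 + 0 = 4

4


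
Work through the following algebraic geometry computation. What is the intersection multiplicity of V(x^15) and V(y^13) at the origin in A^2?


The intersection multiplicity of V(x^a) and V(y^b) at the origin is:
I(O; V(x^15), V(y^13)) = dim_k(k[x,y]/(x^15, y^13))
A basis for k[x,y]/(x^15, y^13) is the set of monomials x^i * y^j
where 0 <= i < 15 and 0 <= j < 13.
The number of such monomials is 15 * 13 = 195

195


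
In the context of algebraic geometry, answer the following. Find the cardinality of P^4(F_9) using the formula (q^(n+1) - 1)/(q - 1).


P^4(F_9) has (q^(n+1) - 1)/(q - 1) points.
= 9^4 + 9^3 + 9^2 + 9^1 + 9^0
= 6561 + 729 + 81 + 9 + 1
= 7381

7381


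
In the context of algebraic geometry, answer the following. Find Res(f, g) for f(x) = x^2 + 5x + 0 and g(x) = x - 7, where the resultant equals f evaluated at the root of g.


For Res(f, x - c), we evaluate f at x = c.
f(7) = 7^2 + 5*7 + 0
= 49 + 35 + 0
= 84 + 0 = 84
Res(f, g) = 84

84


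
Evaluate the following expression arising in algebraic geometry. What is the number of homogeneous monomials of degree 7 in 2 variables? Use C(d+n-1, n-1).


The number of degree-7 monomials in 2 variables is C(d+n-1, n-1).
= C(7+2-1, 2-1) = C(8, 1)
= 8

8


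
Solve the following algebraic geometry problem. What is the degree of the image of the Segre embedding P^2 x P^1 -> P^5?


The degree of the Segre variety P^2 x P^1 is C(m+n, m).
= C(3, 2)
= 3

3


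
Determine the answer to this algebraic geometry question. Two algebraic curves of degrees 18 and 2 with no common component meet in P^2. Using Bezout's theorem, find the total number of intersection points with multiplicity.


Bezout's theorem states the intersection count equals the product of degrees.
Intersection count = 18 * 2 = 36

36


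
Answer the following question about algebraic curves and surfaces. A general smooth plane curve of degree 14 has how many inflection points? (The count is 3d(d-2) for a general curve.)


For a general smooth plane curve C of degree d, the inflection points are
the intersection of C with its Hessian curve, which has degree 3(d-2).
By Bezout, the total intersection number is d * 3(d-2) = 14 * 36 = 504.
For a general curve every flex is ordinary, so each contributes
multiplicity 1 to C·Hess(C), and the number of distinct inflection
points is 3d(d-2).
Inflection points = 3*14*(14-2) = 3*14*12 = 504

504


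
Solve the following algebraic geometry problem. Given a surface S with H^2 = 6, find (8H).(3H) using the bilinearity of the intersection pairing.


Using bilinearity of the intersection pairing on a surface S:
(aH).(bH) = ab * (H.H)
We have H^2 = 6.
D.E = (8H).(3H) = 8*3*6
= 24*6
= 144

144


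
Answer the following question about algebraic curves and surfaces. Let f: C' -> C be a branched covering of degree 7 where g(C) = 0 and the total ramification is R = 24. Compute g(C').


Riemann-Hurwitz formula: 2g' - 2 = d(2g - 2) + R
Given: d = 7, g = 0, R = 24
2g' - 2 = 7*(2*0 - 2) + 24
2g' - 2 = 7*(-2) + 24
2g' - 2 = -14 + 24 = 10
2g' = 12
g' = 6

6


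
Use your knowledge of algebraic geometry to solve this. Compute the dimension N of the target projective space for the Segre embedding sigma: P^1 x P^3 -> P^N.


The Segre embedding maps P^m x P^n into P^N via
all products of coordinates from each factor.
N = (m+1)(n+1) - 1
N = (1+1)(3+1) - 1
N = 2*4 - 1
N = 8 - 1 = 7

7


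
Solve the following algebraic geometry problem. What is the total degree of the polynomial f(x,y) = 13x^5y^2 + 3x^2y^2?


Examine each term for its total degree (sum of exponents).
  Term '13x^5y^2' has total degree 5+2 = 7.
  Term '3x^2y^2' has total degree 2+2 = 4.
The maximum total degree among all terms is 7.

7


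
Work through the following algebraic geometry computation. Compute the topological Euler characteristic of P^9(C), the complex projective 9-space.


The complex projective space P^9 has one cell in each even real dimension 0, 2, ..., 18.
The cohomology groups are H^{2k}(P^9) = Z for k = 0,...,9, and 0 otherwise.
Euler characteristic = sum of Betti numbers = 1 per even-dimensional cohomology group.
chi(P^9) = 9 + 1 = 10

10


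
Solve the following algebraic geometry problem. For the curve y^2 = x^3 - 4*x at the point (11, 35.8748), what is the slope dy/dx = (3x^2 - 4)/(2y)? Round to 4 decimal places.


Using implicit differentiation of y^2 = x^3 - 4*x:
2y * dy/dx = 3x^2 - 4
dy/dx = (3x^2 - 4)/(2y)
Numerator: 3*11^2 - 4 = 359
Denominator: 2*35.8748 = 71.7496
dy/dx = 359/71.7496 = 5.0035

5.0035


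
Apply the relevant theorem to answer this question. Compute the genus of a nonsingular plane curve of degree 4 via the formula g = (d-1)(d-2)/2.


Using the genus formula for smooth plane curves:
g = (d-1)(d-2)/2
g = (4-1)(4-2)/2
g = 3*2/2
g = 6/2 = 3

3


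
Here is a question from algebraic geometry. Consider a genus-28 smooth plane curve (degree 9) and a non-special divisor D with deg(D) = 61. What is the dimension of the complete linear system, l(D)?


First, compute the genus of a smooth plane curve of degree 9:
g = (d-1)(d-2)/2 = (9-1)(9-2)/2 = 28
For a non-special divisor D (i.e., h^1(D) = 0), Riemann-Roch gives:
l(D) = deg(D) - g + 1
Since deg(D) = 61 >= 2g - 1 = 55, D is non-special.
l(D) = 61 - 28 + 1 = 34

34


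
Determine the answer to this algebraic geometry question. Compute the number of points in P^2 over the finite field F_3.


P^2(F_3) has (q^(n+1) - 1)/(q - 1) points.
= 3^2 + 3^1 + 3^0
= 9 + 3 + 1
= 13

13


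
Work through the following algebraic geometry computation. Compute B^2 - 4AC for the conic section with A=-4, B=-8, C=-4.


The discriminant of a conic Ax^2 + Bxy + Cy^2 + ... = 0 is B^2 - 4AC.
B^2 = (-8)^2 = 64
4AC = 4*(-4)*(-4) = 64
Discriminant = 64 - 64 = 0

0


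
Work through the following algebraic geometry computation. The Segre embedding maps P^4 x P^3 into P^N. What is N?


The Segre embedding maps P^m x P^n into P^N via
all products of coordinates from each factor.
N = (m+1)(n+1) - 1
N = (4+1)(3+1) - 1
N = 5*4 - 1
N = 20 - 1 = 19

19


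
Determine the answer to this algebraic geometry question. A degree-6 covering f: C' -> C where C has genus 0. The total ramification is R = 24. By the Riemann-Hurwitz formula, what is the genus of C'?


Riemann-Hurwitz formula: 2g' - 2 = d(2g - 2) + R
Given: d = 6, g = 0, R = 24
2g' - 2 = 6*(2*0 - 2) + 24
2g' - 2 = 6*(-2) + 24
2g' - 2 = -12 + 24 = 12
2g' = 14
g' = 7

7


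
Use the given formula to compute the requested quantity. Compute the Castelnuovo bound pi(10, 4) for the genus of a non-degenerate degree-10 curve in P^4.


Castelnuovo's bound: write d - 1 = m(r-1) + epsilon with 0 <= epsilon < r-1.
d - 1 = 10 - 1 = 9
r - 1 = 4 - 1 = 3
9 = 3*3 + 0, so m = 3, epsilon = 0
pi(d, r) = m(m-1)(r-1)/2 + m*epsilon
= 3*2*3/2 + 3*0
= 18/2 + 0
= 9 + 0 = 9

9


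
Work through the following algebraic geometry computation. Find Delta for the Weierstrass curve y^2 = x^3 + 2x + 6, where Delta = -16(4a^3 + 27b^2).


Compute each component:
4a^3 = 4*2^3 = 4*8 = 32
27b^2 = 27*6^2 = 27*36 = 972
4a^3 + 27b^2 = 32 + 972 = 1004
Delta = -16*1004 = -16064

-16064


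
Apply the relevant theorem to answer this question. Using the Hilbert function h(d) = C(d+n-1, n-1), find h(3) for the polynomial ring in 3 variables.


The Hilbert function for the polynomial ring in 3 variables is:
h(d) = C(d+n-1, n-1)
h(3) = C(3+3-1, 3-1) = C(5, 2)
= 5! / (2! * 3!)
= 10

10


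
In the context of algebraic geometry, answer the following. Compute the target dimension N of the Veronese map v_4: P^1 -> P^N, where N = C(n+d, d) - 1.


The Veronese embedding v_d: P^n -> P^N maps each point to all
degree-d monomials in n+1 homogeneous coordinates.
N = C(n+d, d) - 1
N = C(1+4, 4) - 1
N = C(5, 4) - 1
C(5, 4) = 5
N = 5 - 1 = 4

4


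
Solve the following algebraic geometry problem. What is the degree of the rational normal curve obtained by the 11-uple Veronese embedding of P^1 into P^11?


The rational normal curve in P^11 is the image of P^1 under the 11-uple Veronese.
A general hyperplane in P^11 pulls back to a degree-11 form on P^1, which has 11 zeros,
so the curve meets a general hyperplane in 11 points. Degree = 11.

11


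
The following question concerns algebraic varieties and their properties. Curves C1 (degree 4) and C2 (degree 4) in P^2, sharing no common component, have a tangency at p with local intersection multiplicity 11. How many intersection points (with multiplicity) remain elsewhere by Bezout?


By Bezout's theorem, the total intersection number is d1 * d2.
Total = 4 * 4 = 16
Intersection multiplicity at p = 11
Remaining intersections = 16 - 11 = 5

5


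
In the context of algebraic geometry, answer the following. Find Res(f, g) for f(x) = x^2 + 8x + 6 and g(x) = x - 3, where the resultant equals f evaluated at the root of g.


For Res(f, x - c), we evaluate f at x = c.
f(3) = 3^2 + 8*3 + 6
= 9 + 24 + 6
= 33 + 6 = 39
Res(f, g) = 39

39


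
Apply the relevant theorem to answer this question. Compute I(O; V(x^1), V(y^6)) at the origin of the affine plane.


The intersection multiplicity of V(x^a) and V(y^b) at the origin is:
I(O; V(x^1), V(y^6)) = dim_k(k[x,y]/(x^1, y^6))
A basis for k[x,y]/(x^1, y^6) is the set of monomials x^i * y^j
where 0 <= i < 1 and 0 <= j < 6.
The number of such monomials is 1 * 6 = 6

6


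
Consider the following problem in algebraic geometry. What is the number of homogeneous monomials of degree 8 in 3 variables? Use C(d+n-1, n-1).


The number of degree-8 monomials in 3 variables is C(d+n-1, n-1).
= C(8+3-1, 3-1) = C(10, 2)
= 45

45


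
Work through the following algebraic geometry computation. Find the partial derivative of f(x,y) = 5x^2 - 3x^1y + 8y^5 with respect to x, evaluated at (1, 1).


df/dx = 2*5*x^1 + 1*(-3)*x^0*y
At (1,1): 2*5*1^1 + 1*(-3)*1^0*1
= 10 - 3
= 7

7


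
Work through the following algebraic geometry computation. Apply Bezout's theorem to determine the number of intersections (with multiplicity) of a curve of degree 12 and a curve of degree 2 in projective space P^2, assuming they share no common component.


Bezout's theorem states the intersection count equals the product of degrees.
Intersection count = 12 * 2 = 24

24
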